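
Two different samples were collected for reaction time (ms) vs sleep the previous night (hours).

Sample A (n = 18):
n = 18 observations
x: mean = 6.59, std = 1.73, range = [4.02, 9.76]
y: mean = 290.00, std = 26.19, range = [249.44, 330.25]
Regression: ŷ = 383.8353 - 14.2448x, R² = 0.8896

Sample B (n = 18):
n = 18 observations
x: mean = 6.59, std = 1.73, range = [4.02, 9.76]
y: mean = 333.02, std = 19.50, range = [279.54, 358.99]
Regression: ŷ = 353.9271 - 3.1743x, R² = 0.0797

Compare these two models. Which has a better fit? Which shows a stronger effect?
Model A has the better fit (R² = 0.8896 vs 0.0797). Model A shows the stronger effect (|β₁| = 14.2448 vs 3.1743).

Model Comparison:

Goodness of fit (R²):
- Model A: R² = 0.8896 → 88.96% of variance in reaction time explained
- Model B: R² = 0.0797 → 7.97% of variance in reaction time explained
- 0.8896 > 0.0797 → Model A has the better fit

Strength of effect — compare |β₁|:
- Model A: β₁ = -14.2448 → predicted reaction time falls 14.2448 ms per additional hour of sleep
- Model B: β₁ = -3.1743 → predicted reaction time falls 3.1743 ms per additional hour of sleep
- |-14.2448| > |-3.1743| → Model A shows the stronger marginal effect

Notes:
- A better fit (higher R²) doesn't necessarily mean a more important relationship.
- The two samples could reflect different populations, time periods, or measurement quality.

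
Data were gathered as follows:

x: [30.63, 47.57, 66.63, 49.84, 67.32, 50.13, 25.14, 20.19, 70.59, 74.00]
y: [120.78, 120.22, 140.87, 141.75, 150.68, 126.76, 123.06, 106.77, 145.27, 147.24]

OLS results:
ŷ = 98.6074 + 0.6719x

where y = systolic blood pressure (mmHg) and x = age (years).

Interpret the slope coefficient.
On average, blood pressure is about 0.6719 mmHg higher for every extra year of age.

The slope coefficient β₁ = 0.6719 represents the marginal effect of age on blood pressure.

Interpretation:
- Age up by 1 year → predicted blood pressure increases by 0.6719 mmHg
- This is a linear approximation: the same per-unit change is assumed across the whole observed x range
- The sign (+) gives the direction; the magnitude 0.6719 gives the size of the effect per year

The intercept β₀ = 98.6074 is the predicted blood pressure when age = 0; since the smallest observed x is 20.19, this is an extrapolation and mainly anchors the line.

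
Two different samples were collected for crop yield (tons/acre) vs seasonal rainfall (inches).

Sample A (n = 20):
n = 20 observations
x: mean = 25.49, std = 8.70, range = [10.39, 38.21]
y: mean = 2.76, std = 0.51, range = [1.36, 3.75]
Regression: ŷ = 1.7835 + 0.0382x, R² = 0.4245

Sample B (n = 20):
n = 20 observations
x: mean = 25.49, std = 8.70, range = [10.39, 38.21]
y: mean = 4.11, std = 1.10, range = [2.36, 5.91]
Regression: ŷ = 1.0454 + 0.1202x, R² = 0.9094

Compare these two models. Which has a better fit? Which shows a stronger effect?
Model B has the better fit (R² = 0.9094 vs 0.4245). Model B shows the stronger effect (|β₁| = 0.1202 vs 0.0382).

Model Comparison:

Goodness of fit (R²):
- Model A: R² = 0.4245 → 42.45% of variance in crop yield explained
- Model B: R² = 0.9094 → 90.94% of variance in crop yield explained
- 0.9094 > 0.4245 → Model B has the better fit

Effect size (slope magnitude):
- Model A: β₁ = 0.0382 → predicted crop yield rises 0.0382 tons/acre per additional inch of rainfall
- Model B: β₁ = 0.1202 → predicted crop yield rises 0.1202 tons/acre per additional inch of rainfall
- |0.0382| < |0.1202| → Model B shows the stronger marginal effect

Note: The two samples could reflect different populations, time periods, or measurement quality.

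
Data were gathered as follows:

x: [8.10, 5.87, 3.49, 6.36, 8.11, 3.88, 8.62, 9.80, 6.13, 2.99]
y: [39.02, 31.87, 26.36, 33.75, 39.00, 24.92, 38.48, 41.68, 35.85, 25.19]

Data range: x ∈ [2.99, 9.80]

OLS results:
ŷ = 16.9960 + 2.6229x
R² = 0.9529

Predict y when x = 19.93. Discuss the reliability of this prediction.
ŷ = 69.2704 (extrapolation — x = 19.93 lies outside [2.99, 9.80], so reliability is low).

Prediction calculation:
ŷ = 16.9960 + 2.6229 × 19.93
ŷ = 69.2704

Reliability:
- Data range: x ∈ [2.99, 9.80]
- Prediction point: x = 19.93 is 10.13 units above the observed range → this is EXTRAPOLATION, not interpolation

Why that matters here:
- The standard error of prediction grows with (x − x̄)², and x = 19.93 is far from x̄ = 6.34
- R² describes fit only over the sampled x values; it says nothing about behaviour beyond them
- The linear relationship may not hold outside the observed range

A defensible statement: 'if the linear trend continued to x = 19.93, y would be about 69.2704' — the premise is untested.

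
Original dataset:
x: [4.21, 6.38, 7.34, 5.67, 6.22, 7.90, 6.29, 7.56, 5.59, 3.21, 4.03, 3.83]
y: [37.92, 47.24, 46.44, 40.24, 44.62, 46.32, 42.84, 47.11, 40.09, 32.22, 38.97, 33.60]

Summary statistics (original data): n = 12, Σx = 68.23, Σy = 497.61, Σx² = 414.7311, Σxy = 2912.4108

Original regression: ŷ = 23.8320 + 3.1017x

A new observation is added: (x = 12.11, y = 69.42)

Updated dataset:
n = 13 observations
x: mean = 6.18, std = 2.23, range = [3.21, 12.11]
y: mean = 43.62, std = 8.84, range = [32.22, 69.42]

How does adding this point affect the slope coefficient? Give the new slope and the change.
Adding the point moves β₁ from 3.1017 to 3.8353, i.e. it increases by 0.7336 (+23.7%).

The new point has HIGH LEVERAGE: x = 12.11 is far from the original mean x̄ = 68.23/12 ≈ 5.69 (original range [3.21, 7.90]).

Step 1: Update the sums with the new point (n goes from 12 to 13)
Σx  = 68.23 + 12.11 = 80.34
Σy  = 497.61 + 69.42 = 567.03
Σx² = 414.7311 + 12.11² = 414.7311 + 146.6521 = 561.3832
Σxy = 2912.4108 + 12.11×69.42 = 2912.4108 + 840.6762 = 3753.0870

Step 2: Recompute the slope with b₁ = (nΣxy − ΣxΣy) / (nΣx² − (Σx)²)
Numerator   = 13×3753.0870 − 80.34×567.03 = 48790.1310 − 45555.1902 = 3234.9408
Denominator = 13×561.3832 − 80.34² = 7297.9816 − 6454.5156 = 843.4660
b₁(new) = 3234.9408 / 843.4660 = 3.8353

(Same formula on the original sums: (12×2912.4108 − 68.23×497.61) / (12×414.7311 − 68.23²) = 996.9993 / 321.4403 = 3.1017, matching the given fit.)

Step 3: Change in slope
Δβ₁ = 3.8353 − 3.1017 = +0.7336
Relative change = +0.7336 / 3.1017 × 100% = +23.7%
→ the slope increases when the point is added.

Because the point sits above the extension of the original line at a high-leverage x, it tilts the fit up.
In practice: examine leverage (hᵢ) and Cook's distance rather than deleting it automatically; investigate whether it comes from the same population as the rest of the sample.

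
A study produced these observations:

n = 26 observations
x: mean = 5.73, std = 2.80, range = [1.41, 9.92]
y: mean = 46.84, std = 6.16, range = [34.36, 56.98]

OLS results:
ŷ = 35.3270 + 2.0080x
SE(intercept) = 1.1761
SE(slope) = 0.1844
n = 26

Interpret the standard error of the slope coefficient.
The slope 2.0080 is pinned down to within about ±0.1844 (one SE) by these data — relative uncertainty 9.2%, i.e. precise.

SE(β̂₁) = s / √Sxx, where s is the residual standard deviation and Sxx = Σ(x − x̄)². It is the yardstick for how far β̂₁ = 2.0080 could plausibly be from the true slope.

Relative precision:
- SE / |β̂₁| = 0.1844 / 2.0080 = 9.2%
- Rule of thumb (under 20%: precise; 20% to under 50%: moderately precise; 50% or more: imprecise) → precise

Rough 95% range (±2 SE): 2.0080 ± 0.3688 → (1.6392, 2.3768).

What drives SE(β̂₁): larger n (here n = 26) → smaller SE.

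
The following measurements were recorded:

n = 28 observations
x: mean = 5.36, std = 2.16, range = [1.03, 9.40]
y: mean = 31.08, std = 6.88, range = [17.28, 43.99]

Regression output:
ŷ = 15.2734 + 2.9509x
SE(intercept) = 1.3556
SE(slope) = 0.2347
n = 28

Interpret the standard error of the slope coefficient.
SE(slope) = 0.2347 measures the uncertainty in the estimated slope. The coefficient is estimated precisely (SE/|β̂₁| = 8.0%).

SE(β̂₁) = s / √Sxx, where s is the residual standard deviation and Sxx = Σ(x − x̄)². It is the yardstick for how far β̂₁ = 2.9509 could plausibly be from the true slope.

Relative precision:
- SE / |β̂₁| = 0.2347 / 2.9509 = 8.0%
- Rule of thumb (under 20%: precise; 20% to under 50%: moderately precise; 50% or more: imprecise) → precise

Link to interval estimation: a confidence interval for β₁ is β̂₁ ± t* × 0.2347, so SE sets the half-width per unit of t*.

What drives SE(β̂₁): wider spread of x values → smaller SE; more residual scatter → larger SE.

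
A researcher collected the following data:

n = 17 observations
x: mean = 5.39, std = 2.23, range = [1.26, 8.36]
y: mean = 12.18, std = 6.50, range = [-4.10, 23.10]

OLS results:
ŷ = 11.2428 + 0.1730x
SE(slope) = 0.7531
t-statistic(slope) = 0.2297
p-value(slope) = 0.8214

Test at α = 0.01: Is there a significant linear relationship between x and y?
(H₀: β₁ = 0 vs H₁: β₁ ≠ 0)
Since p-value = 0.8214 ≥ α = 0.01, fail to reject H₀ — the slope is not significantly different from 0.

Hypothesis test for the slope coefficient:

H₀: β₁ = 0 (no linear relationship)
H₁: β₁ ≠ 0 (linear relationship exists)

Test statistic: t = β̂₁ / SE(β̂₁) = 0.1730 / 0.7531 = 0.2297

The p-value (0.8214) is the probability, under H₀, of a t-statistic at least as extreme as |t| = 0.2297 (two-sided, df = n − 2 = 15).

Decision rule: reject H₀ if p-value < α.
p-value = 0.8214 ≥ α = 0.01 → fail to reject H₀.

There is not sufficient evidence at the 1% significance level to conclude that a linear relationship exists between x and y.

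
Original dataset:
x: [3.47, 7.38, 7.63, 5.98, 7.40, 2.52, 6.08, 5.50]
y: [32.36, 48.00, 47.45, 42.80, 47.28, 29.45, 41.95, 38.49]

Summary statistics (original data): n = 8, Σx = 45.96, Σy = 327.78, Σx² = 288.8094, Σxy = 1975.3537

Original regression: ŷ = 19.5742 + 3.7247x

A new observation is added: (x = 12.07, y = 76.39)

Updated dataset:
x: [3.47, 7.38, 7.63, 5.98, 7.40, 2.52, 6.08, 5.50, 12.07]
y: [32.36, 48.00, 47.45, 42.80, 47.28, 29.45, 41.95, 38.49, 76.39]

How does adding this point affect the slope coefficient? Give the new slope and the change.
Adding the point moves β₁ from 3.7247 to 4.8298, i.e. it increases by 1.1051 (+29.7%).

The new point has HIGH LEVERAGE: x = 12.07 is far from the original mean x̄ = 45.96/8 ≈ 5.75 (original range [2.52, 7.63]).

Step 1: Update the sums with the new point (n goes from 8 to 9)
Σx  = 45.96 + 12.07 = 58.03
Σy  = 327.78 + 76.39 = 404.17
Σx² = 288.8094 + 12.07² = 288.8094 + 145.6849 = 434.4943
Σxy = 1975.3537 + 12.07×76.39 = 1975.3537 + 922.0273 = 2897.3810

Step 2: Recompute the slope with b₁ = (nΣxy − ΣxΣy) / (nΣx² − (Σx)²)
Numerator   = 9×2897.3810 − 58.03×404.17 = 26076.4290 − 23453.9851 = 2622.4439
Denominator = 9×434.4943 − 58.03² = 3910.4487 − 3367.4809 = 542.9678
b₁(new) = 2622.4439 / 542.9678 = 4.8298

(Same formula on the original sums: (8×1975.3537 − 45.96×327.78) / (8×288.8094 − 45.96²) = 738.0608 / 198.1536 = 3.7247, matching the given fit.)

Step 3: Change in slope
Δβ₁ = 4.8298 − 3.7247 = +1.1051
Relative change = +1.1051 / 3.7247 × 100% = +29.7%
→ the slope increases when the point is added.

A high-leverage point only changes the slope if it is off the original line; here y = 76.39 is above the original trend, so the slope increases.
In practice: examine leverage (hᵢ) and Cook's distance rather than deleting it automatically; refit with and without it and report both if conclusions differ.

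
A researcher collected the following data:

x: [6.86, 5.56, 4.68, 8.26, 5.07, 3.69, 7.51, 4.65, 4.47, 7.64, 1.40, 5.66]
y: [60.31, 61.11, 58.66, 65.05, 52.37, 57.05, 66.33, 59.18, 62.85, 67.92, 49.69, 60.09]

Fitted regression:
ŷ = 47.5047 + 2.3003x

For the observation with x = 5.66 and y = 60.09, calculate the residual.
Residual = -0.4344

The residual is the difference between the actual value and the predicted value:

Residual = y - ŷ

Step 1: Calculate predicted value
ŷ = 47.5047 + 2.3003 × 5.66
ŷ = 60.5244

Step 2: Calculate residual
Residual = 60.09 - 60.5244
Residual = -0.4344

Sign check: y < ŷ, so the point is below the line and the fit overestimates here.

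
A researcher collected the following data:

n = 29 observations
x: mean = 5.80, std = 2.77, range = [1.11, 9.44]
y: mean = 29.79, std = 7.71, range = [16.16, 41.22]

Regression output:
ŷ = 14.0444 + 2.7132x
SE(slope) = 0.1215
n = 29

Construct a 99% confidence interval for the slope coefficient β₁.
The 99% CI for β₁ is (2.3766, 3.0498)

Confidence interval for the slope:

The 99% CI for β₁ is: β̂₁ ± t*(α/2, n-2) × SE(β̂₁)

Step 1: Find critical t-value
- Confidence level = 0.99
- Degrees of freedom = n - 2 = 29 - 2 = 27
- t*(α/2, 27) = 2.7707

Step 2: Calculate margin of error
Margin = 2.7707 × 0.1215 = 0.3366

Step 3: Construct interval
CI = 2.7132 ± 0.3366
CI = (2.3766, 3.0498)

Interpretation: intervals built this way capture the true β₁ in 99% of repeated samples; here the plausible range for the per-unit effect of x on y is 2.3766 to 3.0498.
The interval does not include 0, suggesting a significant linear relationship.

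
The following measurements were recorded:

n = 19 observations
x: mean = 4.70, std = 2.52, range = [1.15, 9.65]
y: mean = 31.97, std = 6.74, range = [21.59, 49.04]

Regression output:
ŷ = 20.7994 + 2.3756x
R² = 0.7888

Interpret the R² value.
R² = 0.7888 means 78.88% of the variation in y is explained by the linear relationship with x. This indicates a strong fit.

The coefficient of determination R² is the fraction of the total variation in y that the fitted line accounts for.

Here R² = 0.7888:
- Explained: 78.88% of the variation in y
- Unexplained (residual): 100% − 78.88% = 21.12%
- Rule of thumb (below 0.3 weak; 0.3 to below 0.7 moderate; 0.7 and above strong) → strong

Equivalently, for simple linear regression R² = r², so |r| = √0.7888 ≈ 0.8881.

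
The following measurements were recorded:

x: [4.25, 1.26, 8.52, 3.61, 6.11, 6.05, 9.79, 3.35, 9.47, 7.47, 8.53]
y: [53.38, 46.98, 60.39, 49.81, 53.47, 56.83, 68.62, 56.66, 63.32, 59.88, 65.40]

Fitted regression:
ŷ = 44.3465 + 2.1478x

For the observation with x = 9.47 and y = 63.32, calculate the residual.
Residual = -1.3662

The residual is the difference between the actual value and the predicted value:

Residual = y - ŷ

Step 1: Calculate predicted value
ŷ = 44.3465 + 2.1478 × 9.47
ŷ = 64.6862

Step 2: Calculate residual
Residual = 63.32 - 64.6862
Residual = -1.3662

Sign check: y < ŷ, so the point is below the line and the fit overestimates here.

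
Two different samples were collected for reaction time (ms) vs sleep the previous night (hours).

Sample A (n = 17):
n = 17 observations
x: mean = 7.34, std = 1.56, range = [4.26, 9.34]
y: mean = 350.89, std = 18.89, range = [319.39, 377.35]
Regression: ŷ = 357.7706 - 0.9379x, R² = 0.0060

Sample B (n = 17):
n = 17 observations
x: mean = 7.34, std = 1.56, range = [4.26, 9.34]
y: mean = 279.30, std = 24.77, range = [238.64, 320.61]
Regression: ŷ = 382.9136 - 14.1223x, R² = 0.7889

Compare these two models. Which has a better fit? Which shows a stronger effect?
Model B has the better fit (R² = 0.7889 vs 0.0060). Model B shows the stronger effect (|β₁| = 14.1223 vs 0.9379).

Model Comparison:

Goodness of fit (R²):
- Model A: R² = 0.0060 → 0.60% of variance in reaction time explained
- Model B: R² = 0.7889 → 78.89% of variance in reaction time explained
- 0.7889 > 0.0060 → Model B has the better fit

Effect size (slope magnitude):
- Model A: β₁ = -0.9379 → predicted reaction time falls 0.9379 ms per additional hour of sleep
- Model B: β₁ = -14.1223 → predicted reaction time falls 14.1223 ms per additional hour of sleep
- |-0.9379| < |-14.1223| → Model B shows the stronger marginal effect

Notes:
- A steeper slope doesn't make a better model if the scatter around the line is large.
- The two samples could reflect different populations, time periods, or measurement quality.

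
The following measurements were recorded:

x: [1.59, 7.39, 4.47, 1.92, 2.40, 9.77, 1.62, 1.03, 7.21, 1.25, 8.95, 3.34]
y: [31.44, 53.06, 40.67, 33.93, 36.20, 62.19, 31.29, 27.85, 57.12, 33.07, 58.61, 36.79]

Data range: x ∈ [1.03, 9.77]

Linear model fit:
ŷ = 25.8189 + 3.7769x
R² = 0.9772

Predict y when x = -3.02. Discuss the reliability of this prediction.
The equation gives ŷ = 14.4127; however x = -3.02 is 4.05 units below the observed range, so this extrapolated value should not be trusted.

Prediction calculation:
ŷ = 25.8189 + 3.7769 × (-3.02)
ŷ = 14.4127

Reliability:
- Data range: x ∈ [1.03, 9.77]
- Prediction point: x = -3.02 is 4.05 units below the observed range → this is EXTRAPOLATION, not interpolation

Why that matters here:
- Real relationships often flatten, saturate, or turn nonlinear at extremes
- The linear relationship may not hold outside the observed range
- R² describes fit only over the sampled x values; it says nothing about behaviour beyond them

A defensible statement: 'if the linear trend continued to x = -3.02, y would be about 14.4127' — the premise is untested.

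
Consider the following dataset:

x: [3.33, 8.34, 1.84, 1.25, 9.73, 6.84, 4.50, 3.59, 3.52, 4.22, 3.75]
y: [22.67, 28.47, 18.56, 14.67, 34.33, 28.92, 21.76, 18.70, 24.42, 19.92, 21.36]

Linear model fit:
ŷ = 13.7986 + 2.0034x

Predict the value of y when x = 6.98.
ŷ = 27.7823

To predict y for x = 6.98, substitute into the regression equation:

ŷ = 13.7986 + 2.0034 × 6.98
ŷ = 13.7986 + 13.9837
ŷ = 27.7823

This is the fitted mean response at that x — an individual observation would come with a wider prediction interval.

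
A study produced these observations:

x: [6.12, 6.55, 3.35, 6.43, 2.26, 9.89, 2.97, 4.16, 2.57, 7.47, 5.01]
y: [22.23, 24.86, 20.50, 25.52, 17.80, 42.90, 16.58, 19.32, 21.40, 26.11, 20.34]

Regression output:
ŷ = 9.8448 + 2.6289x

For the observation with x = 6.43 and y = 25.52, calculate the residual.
Residual = -1.2286

The residual is the difference between the actual value and the predicted value:

Residual = y - ŷ

Step 1: Calculate predicted value
ŷ = 9.8448 + 2.6289 × 6.43
ŷ = 26.7486

Step 2: Calculate residual
Residual = 25.52 - 26.7486
Residual = -1.2286

Sign check: y < ŷ, so the point is below the line and the fit overestimates here.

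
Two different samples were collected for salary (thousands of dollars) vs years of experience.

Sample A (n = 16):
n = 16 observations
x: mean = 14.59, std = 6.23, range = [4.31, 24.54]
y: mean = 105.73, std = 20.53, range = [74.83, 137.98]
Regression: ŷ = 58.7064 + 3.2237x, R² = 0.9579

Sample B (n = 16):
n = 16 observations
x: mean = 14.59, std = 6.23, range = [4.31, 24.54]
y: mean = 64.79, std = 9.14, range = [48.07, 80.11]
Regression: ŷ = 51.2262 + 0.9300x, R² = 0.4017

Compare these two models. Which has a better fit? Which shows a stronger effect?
Model A has the better fit (R² = 0.9579 vs 0.4017). Model A shows the stronger effect (|β₁| = 3.2237 vs 0.9300).

Model Comparison:

Which explains more variance? (R²)
- Model A: R² = 0.9579 → 95.79% of variance in salary explained
- Model B: R² = 0.4017 → 40.17% of variance in salary explained
- 0.9579 > 0.4017 → Model A has the better fit

Which has the larger per-year effect? (|β₁|)
- Model A: β₁ = 3.2237 → predicted salary rises 3.2237 thousand dollars per additional year of experience
- Model B: β₁ = 0.9300 → predicted salary rises 0.9300 thousand dollars per additional year of experience
- |3.2237| > |0.9300| → Model A shows the stronger marginal effect

Notes:
- The two samples could reflect different populations, time periods, or measurement quality.
- A steeper slope doesn't make a better model if the scatter around the line is large.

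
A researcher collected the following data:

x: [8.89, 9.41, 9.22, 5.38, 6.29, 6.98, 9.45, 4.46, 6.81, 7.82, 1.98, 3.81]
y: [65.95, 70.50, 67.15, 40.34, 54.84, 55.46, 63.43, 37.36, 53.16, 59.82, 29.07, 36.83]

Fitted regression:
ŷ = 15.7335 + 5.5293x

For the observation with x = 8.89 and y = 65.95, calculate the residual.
Residual = 1.0610

The residual is the difference between the actual value and the predicted value:

Residual = y - ŷ

Step 1: Calculate predicted value
ŷ = 15.7335 + 5.5293 × 8.89
ŷ = 64.8890

Step 2: Calculate residual
Residual = 65.95 - 64.8890
Residual = 1.0610

Interpretation: the model underestimates the actual value by 1.0610 at this point (positive residual → observation lies above the fitted line).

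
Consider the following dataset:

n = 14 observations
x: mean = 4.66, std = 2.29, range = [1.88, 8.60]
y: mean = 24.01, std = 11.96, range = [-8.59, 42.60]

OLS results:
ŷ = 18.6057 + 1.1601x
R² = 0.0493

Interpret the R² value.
R² = 0.0493 means 4.93% of the variation in y is explained by the linear relationship with x. This indicates a weak fit.

R² = 1 − SS_res/SS_tot compares the residual scatter to the total scatter of y about its mean.

Here R² = 0.0493:
- Explained: 4.93% of the variation in y
- Unexplained (residual): 100% − 4.93% = 95.07%
- Rule of thumb (below 0.3 weak; 0.3 to below 0.7 moderate; 0.7 and above strong) → weak

Equivalently, for simple linear regression R² = r², so |r| = √0.0493 ≈ 0.2220.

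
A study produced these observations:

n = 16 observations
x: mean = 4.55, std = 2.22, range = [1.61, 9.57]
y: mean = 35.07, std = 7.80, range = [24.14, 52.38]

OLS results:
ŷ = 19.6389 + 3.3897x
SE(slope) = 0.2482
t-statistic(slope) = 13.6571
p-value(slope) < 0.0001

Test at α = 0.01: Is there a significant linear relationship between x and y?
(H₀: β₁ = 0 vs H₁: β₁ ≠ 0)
p-value < 0.0001 < α = 0.01, so we reject H₀. The relationship is significant.

Hypothesis test for the slope coefficient:

H₀: β₁ = 0 (no linear relationship)
H₁: β₁ ≠ 0 (linear relationship exists)

Test statistic: t = β̂₁ / SE(β̂₁) = 3.3897 / 0.2482 = 13.6571

p < 0.0001: how often a slope estimate this far from 0 (in SE units) would arise by chance if β₁ were truly 0.

Decision rule: reject H₀ if p-value < α.
p-value < 0.0001 < α = 0.01 → reject H₀.

Conclusion: the linear association between x and y is significant at the 1% level.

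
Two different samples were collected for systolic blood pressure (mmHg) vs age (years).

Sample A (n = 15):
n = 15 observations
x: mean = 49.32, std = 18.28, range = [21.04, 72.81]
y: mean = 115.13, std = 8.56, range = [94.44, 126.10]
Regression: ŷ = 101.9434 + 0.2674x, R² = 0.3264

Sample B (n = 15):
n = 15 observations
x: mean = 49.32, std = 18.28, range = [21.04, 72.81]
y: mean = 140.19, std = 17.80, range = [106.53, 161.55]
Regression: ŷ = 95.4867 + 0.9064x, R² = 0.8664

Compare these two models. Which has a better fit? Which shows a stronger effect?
Model B has the better fit (R² = 0.8664 vs 0.3264). Model B shows the stronger effect (|β₁| = 0.9064 vs 0.2674).

Model Comparison:

Which explains more variance? (R²)
- Model A: R² = 0.3264 → 32.64% of variance in blood pressure explained
- Model B: R² = 0.8664 → 86.64% of variance in blood pressure explained
- 0.8664 > 0.3264 → Model B has the better fit

Which has the larger per-year effect? (|β₁|)
- Model A: β₁ = 0.2674 → predicted blood pressure rises 0.2674 mmHg per additional year of age
- Model B: β₁ = 0.9064 → predicted blood pressure rises 0.9064 mmHg per additional year of age
- |0.2674| < |0.9064| → Model B shows the stronger marginal effect

Note: A steeper slope doesn't make a better model if the scatter around the line is large.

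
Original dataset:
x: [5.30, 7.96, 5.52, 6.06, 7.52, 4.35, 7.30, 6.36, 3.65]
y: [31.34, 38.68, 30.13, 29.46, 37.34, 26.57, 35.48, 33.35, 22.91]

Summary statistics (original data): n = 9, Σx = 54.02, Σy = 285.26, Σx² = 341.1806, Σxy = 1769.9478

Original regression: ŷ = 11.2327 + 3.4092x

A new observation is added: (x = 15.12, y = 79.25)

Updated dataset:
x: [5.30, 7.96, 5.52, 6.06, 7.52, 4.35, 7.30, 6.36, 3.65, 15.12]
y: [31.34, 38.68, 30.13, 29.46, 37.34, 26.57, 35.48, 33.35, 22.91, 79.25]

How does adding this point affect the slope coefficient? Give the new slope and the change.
New slope β₁ = 4.8821 versus 3.4092 before: a change of +1.4729 (+43.2%).

x = 15.12 lies well outside the original x-range [3.65, 7.96] (x̄ ≈ 6.00), so this observation has high leverage and can move the slope substantially.

Step 1: Update the sums with the new point (n goes from 9 to 10)
Σx  = 54.02 + 15.12 = 69.14
Σy  = 285.26 + 79.25 = 364.51
Σx² = 341.1806 + 15.12² = 341.1806 + 228.6144 = 569.7950
Σxy = 1769.9478 + 15.12×79.25 = 1769.9478 + 1198.2600 = 2968.2078

Step 2: Recompute the slope with b₁ = (nΣxy − ΣxΣy) / (nΣx² − (Σx)²)
Numerator   = 10×2968.2078 − 69.14×364.51 = 29682.0780 − 25202.2214 = 4479.8566
Denominator = 10×569.7950 − 69.14² = 5697.9500 − 4780.3396 = 917.6104
b₁(new) = 4479.8566 / 917.6104 = 4.8821

(Same formula on the original sums: (9×1769.9478 − 54.02×285.26) / (9×341.1806 − 54.02²) = 519.7850 / 152.4650 = 3.4092, matching the given fit.)

Step 3: Change in slope
Δβ₁ = 4.8821 − 3.4092 = +1.4729
Relative change = +1.4729 / 3.4092 × 100% = +43.2%
→ the slope increases when the point is added.

Because the point sits above the extension of the original line at a high-leverage x, it tilts the fit up.
In practice: investigate whether it comes from the same population as the rest of the sample.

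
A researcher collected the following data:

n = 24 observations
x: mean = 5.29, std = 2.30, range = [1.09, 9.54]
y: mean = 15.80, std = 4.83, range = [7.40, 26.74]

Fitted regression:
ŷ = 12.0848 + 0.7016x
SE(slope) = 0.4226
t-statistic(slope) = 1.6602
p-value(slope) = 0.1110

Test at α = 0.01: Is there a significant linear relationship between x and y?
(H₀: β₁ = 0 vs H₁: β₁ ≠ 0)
Since p-value = 0.1110 ≥ α = 0.01, fail to reject H₀ — the slope is not significantly different from 0.

Hypothesis test for the slope coefficient:

H₀: β₁ = 0 (no linear relationship)
H₁: β₁ ≠ 0 (linear relationship exists)

Test statistic: t = β̂₁ / SE(β̂₁) = 0.7016 / 0.4226 = 1.6602

With df = 22, the two-sided p-value for |t| = 1.6602 is 0.1110.

Decision rule: reject H₀ if p-value < α.
p-value = 0.1110 ≥ α = 0.01 → fail to reject H₀.

Conclusion: the linear association between x and y is not significant at the 1% level.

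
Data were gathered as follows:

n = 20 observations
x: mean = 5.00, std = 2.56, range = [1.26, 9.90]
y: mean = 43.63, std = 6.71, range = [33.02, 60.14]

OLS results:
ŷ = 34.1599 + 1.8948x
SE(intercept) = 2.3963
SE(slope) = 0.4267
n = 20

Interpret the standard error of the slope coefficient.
The slope 1.8948 is pinned down to within about ±0.4267 (one SE) by these data — relative uncertainty 22.5%, i.e. moderately precise.

SE(β̂₁) = s / √Sxx, where s is the residual standard deviation and Sxx = Σ(x − x̄)². It is the yardstick for how far β̂₁ = 1.8948 could plausibly be from the true slope.

Relative precision:
- SE / |β̂₁| = 0.4267 / 1.8948 = 22.5%
- Rule of thumb (under 20%: precise; 20% to under 50%: moderately precise; 50% or more: imprecise) → moderately precise

Link to interval estimation: a confidence interval for β₁ is β̂₁ ± t* × 0.4267, so SE sets the half-width per unit of t*.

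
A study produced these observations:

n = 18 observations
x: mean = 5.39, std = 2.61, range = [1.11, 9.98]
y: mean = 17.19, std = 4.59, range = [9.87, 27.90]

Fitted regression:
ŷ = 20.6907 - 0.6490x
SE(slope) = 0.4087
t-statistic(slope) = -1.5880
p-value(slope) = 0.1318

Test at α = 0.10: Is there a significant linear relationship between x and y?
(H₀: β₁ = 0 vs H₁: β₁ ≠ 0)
p-value = 0.1318 ≥ α = 0.10, so we fail to reject H₀. The relationship is not significant.

Hypothesis test for the slope coefficient:

H₀: β₁ = 0 (no linear relationship)
H₁: β₁ ≠ 0 (linear relationship exists)

Test statistic: t = β̂₁ / SE(β̂₁) = -0.6490 / 0.4087 = -1.5880

The p-value (0.1318) is the probability, under H₀, of a t-statistic at least as extreme as |t| = 1.5880 (two-sided, df = n − 2 = 16).

Decision rule: reject H₀ if p-value < α.
p-value = 0.1318 ≥ α = 0.10 → fail to reject H₀.

There is not sufficient evidence at the 10% significance level to conclude that a linear relationship exists between x and y.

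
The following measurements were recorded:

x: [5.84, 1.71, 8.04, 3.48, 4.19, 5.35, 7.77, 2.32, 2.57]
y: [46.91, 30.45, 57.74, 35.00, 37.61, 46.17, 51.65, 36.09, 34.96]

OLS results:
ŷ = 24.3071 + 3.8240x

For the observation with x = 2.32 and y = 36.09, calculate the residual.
Residual = 2.9112

The residual is the difference between the actual value and the predicted value:

Residual = y - ŷ

Step 1: Calculate predicted value
ŷ = 24.3071 + 3.8240 × 2.32
ŷ = 33.1788

Step 2: Calculate residual
Residual = 36.09 - 33.1788
Residual = 2.9112

The residual is positive, so the observed y = 36.09 sits above the regression line (the line underestimates it by 2.9112).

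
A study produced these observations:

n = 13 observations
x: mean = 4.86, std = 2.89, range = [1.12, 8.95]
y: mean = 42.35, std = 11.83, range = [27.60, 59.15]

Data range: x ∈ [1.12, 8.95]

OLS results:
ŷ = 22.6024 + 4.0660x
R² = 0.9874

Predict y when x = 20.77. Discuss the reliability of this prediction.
ŷ = 107.0532 (extrapolation — x = 20.77 lies outside [1.12, 8.95], so reliability is low).

Prediction calculation:
ŷ = 22.6024 + 4.0660 × 20.77
ŷ = 107.0532

Reliability:
- Data range: x ∈ [1.12, 8.95]
- Prediction point: x = 20.77 is 11.82 units above the observed range → this is EXTRAPOLATION, not interpolation

Why that matters here:
- Real relationships often flatten, saturate, or turn nonlinear at extremes
- The linear relationship may not hold outside the observed range

A defensible statement: 'if the linear trend continued to x = 20.77, y would be about 107.0532' — the premise is untested.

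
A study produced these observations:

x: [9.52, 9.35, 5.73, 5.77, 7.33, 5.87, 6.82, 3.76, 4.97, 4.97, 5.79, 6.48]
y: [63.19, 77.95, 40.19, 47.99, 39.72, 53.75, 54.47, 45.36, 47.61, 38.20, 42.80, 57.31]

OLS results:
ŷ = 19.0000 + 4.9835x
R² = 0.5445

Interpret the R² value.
The model explains 54.45% of the variance in y (R² = 0.5445), leaving 45.55% unexplained; the fit is moderate.

R² (coefficient of determination) measures the proportion of variance in y explained by the regression model.

Here R² = 0.5445:
- Explained: 54.45% of the variation in y
- Unexplained (residual): 100% − 54.45% = 45.55%
- Rule of thumb (below 0.3 weak; 0.3 to below 0.7 moderate; 0.7 and above strong) → moderate

Note: R² says nothing about causation, and a high R² does not by itself mean the linear form is appropriate — check the residuals.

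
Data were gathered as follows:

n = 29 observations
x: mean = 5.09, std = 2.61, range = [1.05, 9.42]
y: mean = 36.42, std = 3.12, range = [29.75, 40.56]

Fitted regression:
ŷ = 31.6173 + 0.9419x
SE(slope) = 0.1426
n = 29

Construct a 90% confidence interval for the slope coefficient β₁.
The 90% CI for β₁ is (0.6990, 1.1848)

Confidence interval for the slope:

The 90% CI for β₁ is: β̂₁ ± t*(α/2, n-2) × SE(β̂₁)

Step 1: Find critical t-value
- Confidence level = 0.9
- Degrees of freedom = n - 2 = 29 - 2 = 27
- t*(α/2, 27) = 1.7033

Step 2: Calculate margin of error
Margin = 1.7033 × 0.1426 = 0.2429

Step 3: Construct interval
CI = 0.9419 ± 0.2429
CI = (0.6990, 1.1848)

Interpretation: each one-unit increase in x is associated with a change in mean y of between 0.6990 and 1.1848, with 90% confidence.
Since 0 is outside the interval, a two-sided test at α = 0.10 would reject H₀: β₁ = 0.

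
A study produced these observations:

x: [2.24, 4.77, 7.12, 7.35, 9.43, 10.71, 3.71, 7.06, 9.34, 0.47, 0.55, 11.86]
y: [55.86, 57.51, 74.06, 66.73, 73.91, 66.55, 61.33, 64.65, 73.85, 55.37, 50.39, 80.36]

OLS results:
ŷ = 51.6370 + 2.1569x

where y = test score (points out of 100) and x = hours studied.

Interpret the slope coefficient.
On average, test score is about 2.1569 points higher for every extra hour of study time.

β₁ = 2.1569 is the change in predicted test score (points) per additional hour of study time.

Interpretation:
- Study time up by 1 hour → predicted test score increases by 2.1569 points
- The effect is assumed constant over the observed range of x (linearity)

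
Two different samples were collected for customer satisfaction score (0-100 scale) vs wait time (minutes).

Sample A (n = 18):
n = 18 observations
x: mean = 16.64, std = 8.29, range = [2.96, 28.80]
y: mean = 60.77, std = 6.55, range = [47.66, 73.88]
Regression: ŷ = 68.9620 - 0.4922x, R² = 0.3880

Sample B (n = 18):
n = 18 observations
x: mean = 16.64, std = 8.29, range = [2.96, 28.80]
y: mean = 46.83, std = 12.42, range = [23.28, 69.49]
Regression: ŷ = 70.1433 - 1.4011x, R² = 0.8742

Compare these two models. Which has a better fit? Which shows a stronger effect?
Model B has the better fit (R² = 0.8742 vs 0.3880). Model B shows the stronger effect (|β₁| = 1.4011 vs 0.4922).

Model Comparison:

Goodness of fit (R²):
- Model A: R² = 0.3880 → 38.80% of variance in satisfaction score explained
- Model B: R² = 0.8742 → 87.42% of variance in satisfaction score explained
- 0.8742 > 0.3880 → Model B has the better fit

Which has the larger per-minute effect? (|β₁|)
- Model A: β₁ = -0.4922 → predicted satisfaction score falls 0.4922 points per additional minute of wait time
- Model B: β₁ = -1.4011 → predicted satisfaction score falls 1.4011 points per additional minute of wait time
- |-0.4922| < |-1.4011| → Model B shows the stronger marginal effect

Note: A better fit (higher R²) doesn't necessarily mean a more important relationship.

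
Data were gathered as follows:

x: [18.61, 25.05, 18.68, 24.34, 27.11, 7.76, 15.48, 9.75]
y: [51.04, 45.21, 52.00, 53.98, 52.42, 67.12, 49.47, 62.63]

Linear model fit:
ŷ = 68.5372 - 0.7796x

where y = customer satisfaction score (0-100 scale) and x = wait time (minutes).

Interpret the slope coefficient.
On average, satisfaction score is about 0.7796 points lower for every extra minute of wait time.

The slope β₁ = -0.7796 gives the rate at which the fitted satisfaction score changes with wait time.

Interpretation:
- Wait time up by 1 minute → predicted satisfaction score decreases by 0.7796 points
- This is a linear approximation: the same per-unit change is assumed across the whole observed x range

The intercept β₀ = 68.5372 is the predicted satisfaction score when wait time = 0; since the smallest observed x is 7.76, this is an extrapolation and mainly anchors the line.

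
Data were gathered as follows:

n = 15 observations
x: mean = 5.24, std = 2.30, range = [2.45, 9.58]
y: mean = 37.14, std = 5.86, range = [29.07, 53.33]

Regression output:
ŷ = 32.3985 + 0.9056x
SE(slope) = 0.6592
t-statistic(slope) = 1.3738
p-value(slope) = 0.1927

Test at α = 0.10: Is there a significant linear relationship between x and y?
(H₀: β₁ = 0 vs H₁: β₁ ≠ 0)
Since p-value = 0.1927 ≥ α = 0.10, fail to reject H₀ — the slope is not significantly different from 0.

Hypothesis test for the slope coefficient:

H₀: β₁ = 0 (no linear relationship)
H₁: β₁ ≠ 0 (linear relationship exists)

Test statistic: t = β̂₁ / SE(β̂₁) = 0.9056 / 0.6592 = 1.3738

With df = 13, the two-sided p-value for |t| = 1.3738 is 0.1927.

Decision rule: reject H₀ if p-value < α.
p-value = 0.1927 ≥ α = 0.10 → fail to reject H₀.

At α = 0.10 the data do not provide convincing evidence of a nonzero slope.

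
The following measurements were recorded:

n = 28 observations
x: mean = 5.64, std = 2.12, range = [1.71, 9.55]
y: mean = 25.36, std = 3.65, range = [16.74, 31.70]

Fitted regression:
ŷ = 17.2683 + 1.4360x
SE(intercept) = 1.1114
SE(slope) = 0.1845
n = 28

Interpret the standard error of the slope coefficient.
The slope 1.4360 is pinned down to within about ±0.1845 (one SE) by these data — relative uncertainty 12.8%, i.e. precise.

What SE measures:
- The standard error quantifies the sampling variability of the coefficient estimate
- It is the estimated standard deviation of β̂₁ across hypothetical repeated samples of the same size
- Smaller SE → more precise estimate

Relative precision:
- SE / |β̂₁| = 0.1845 / 1.4360 = 12.8%
- Rule of thumb (under 20%: precise; 20% to under 50%: moderately precise; 50% or more: imprecise) → precise

Link to interval estimation: a confidence interval for β₁ is β̂₁ ± t* × 0.1845, so SE sets the half-width per unit of t*.

What drives SE(β̂₁): wider spread of x values → smaller SE; more residual scatter → larger SE.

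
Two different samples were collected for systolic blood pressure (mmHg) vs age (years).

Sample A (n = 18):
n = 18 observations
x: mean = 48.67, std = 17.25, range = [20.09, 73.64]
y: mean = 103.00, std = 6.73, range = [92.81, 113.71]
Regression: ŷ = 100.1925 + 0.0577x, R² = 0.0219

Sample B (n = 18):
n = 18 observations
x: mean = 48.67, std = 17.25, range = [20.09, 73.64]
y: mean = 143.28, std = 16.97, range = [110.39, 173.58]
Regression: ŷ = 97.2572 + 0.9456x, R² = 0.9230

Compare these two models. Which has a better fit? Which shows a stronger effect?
Model B has the better fit (R² = 0.9230 vs 0.0219). Model B shows the stronger effect (|β₁| = 0.9456 vs 0.0577).

Model Comparison:

Fit — compare R²:
- Model A: R² = 0.0219 → 2.19% of variance in blood pressure explained
- Model B: R² = 0.9230 → 92.30% of variance in blood pressure explained
- 0.9230 > 0.0219 → Model B has the better fit

Effect size (slope magnitude):
- Model A: β₁ = 0.0577 → predicted blood pressure rises 0.0577 mmHg per additional year of age
- Model B: β₁ = 0.9456 → predicted blood pressure rises 0.9456 mmHg per additional year of age
- |0.0577| < |0.9456| → Model B shows the stronger marginal effect

Note: The two samples could reflect different populations, time periods, or measurement quality.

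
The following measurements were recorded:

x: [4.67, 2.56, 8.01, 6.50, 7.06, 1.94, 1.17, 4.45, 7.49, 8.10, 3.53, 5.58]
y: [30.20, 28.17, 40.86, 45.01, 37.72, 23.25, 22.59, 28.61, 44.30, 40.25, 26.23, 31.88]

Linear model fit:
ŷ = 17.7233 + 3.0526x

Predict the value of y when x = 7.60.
ŷ = 40.9231

To predict y for x = 7.60, substitute into the regression equation:

ŷ = 17.7233 + 3.0526 × 7.60
ŷ = 17.7233 + 23.1998
ŷ = 40.9231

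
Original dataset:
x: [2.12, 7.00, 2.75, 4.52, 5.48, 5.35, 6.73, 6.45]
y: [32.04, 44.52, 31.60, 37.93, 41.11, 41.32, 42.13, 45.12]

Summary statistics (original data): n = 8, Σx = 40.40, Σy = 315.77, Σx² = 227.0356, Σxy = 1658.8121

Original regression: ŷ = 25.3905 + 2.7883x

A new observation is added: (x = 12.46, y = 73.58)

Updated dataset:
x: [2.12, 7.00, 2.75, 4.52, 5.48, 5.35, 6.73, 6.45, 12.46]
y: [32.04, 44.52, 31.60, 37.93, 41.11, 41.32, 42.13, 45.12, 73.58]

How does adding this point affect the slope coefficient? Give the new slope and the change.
Adding the point moves β₁ from 2.7883 to 4.0215, i.e. it increases by 1.2332 (+44.2%).

x = 12.46 lies well outside the original x-range [2.12, 7.00] (x̄ ≈ 5.05), so this observation has high leverage and can move the slope substantially.

Step 1: Update the sums with the new point (n goes from 8 to 9)
Σx  = 40.40 + 12.46 = 52.86
Σy  = 315.77 + 73.58 = 389.35
Σx² = 227.0356 + 12.46² = 227.0356 + 155.2516 = 382.2872
Σxy = 1658.8121 + 12.46×73.58 = 1658.8121 + 916.8068 = 2575.6189

Step 2: Recompute the slope with b₁ = (nΣxy − ΣxΣy) / (nΣx² − (Σx)²)
Numerator   = 9×2575.6189 − 52.86×389.35 = 23180.5701 − 20581.0410 = 2599.5291
Denominator = 9×382.2872 − 52.86² = 3440.5848 − 2794.1796 = 646.4052
b₁(new) = 2599.5291 / 646.4052 = 4.0215

(Same formula on the original sums: (8×1658.8121 − 40.40×315.77) / (8×227.0356 − 40.40²) = 513.3888 / 184.1248 = 2.7883, matching the given fit.)

Step 3: Change in slope
Δβ₁ = 4.0215 − 2.7883 = +1.2332
Relative change = +1.2332 / 2.7883 × 100% = +44.2%
→ the slope increases when the point is added.

Because the point sits above the extension of the original line at a high-leverage x, it tilts the fit up.
In practice: refit with and without it and report both if conclusions differ.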